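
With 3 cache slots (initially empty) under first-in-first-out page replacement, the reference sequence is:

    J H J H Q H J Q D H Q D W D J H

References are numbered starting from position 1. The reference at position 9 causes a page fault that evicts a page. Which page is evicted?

pos 1: J -> fault, frames (J)
pos 2: H -> fault, frames (J H)
pos 3: J -> hit
pos 4: H -> hit
pos 5: Q -> fault, frames (J H Q)
pos 6: H -> hit
pos 7: J -> hit
pos 8: Q -> hit
pos 9: D -> fault, evict J, frames (H Q D)
At position 9, page J is evicted.

J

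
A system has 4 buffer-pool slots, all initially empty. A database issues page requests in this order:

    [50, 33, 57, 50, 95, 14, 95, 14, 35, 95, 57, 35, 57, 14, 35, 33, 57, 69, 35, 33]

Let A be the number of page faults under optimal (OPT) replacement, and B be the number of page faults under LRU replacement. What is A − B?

Under OPT: F F F . F F . . F . . . . . . F . F . . → 8 faults.
Under LRU: F F F . F F . . F . F . . . . F . F . . → 9 faults.
A − B = 8 − 9 = -1.

-1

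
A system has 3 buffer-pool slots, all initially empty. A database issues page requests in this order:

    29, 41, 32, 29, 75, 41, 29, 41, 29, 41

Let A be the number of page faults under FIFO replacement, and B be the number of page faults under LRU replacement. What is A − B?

Under FIFO: F F F . F . F F . . → 6 faults.
Under LRU: F F F . F F . . . . → 5 faults.
A − B = 6 − 5 = 1.

1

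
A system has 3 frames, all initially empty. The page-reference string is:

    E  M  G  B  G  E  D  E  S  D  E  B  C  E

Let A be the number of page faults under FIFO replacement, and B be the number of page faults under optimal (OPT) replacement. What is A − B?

Under FIFO: F F F F . F F . F . . F F F → 10 faults.
Under OPT: F F F F . . F . F . . F F . → 8 faults.
A − B = 10 − 8 = 2.

2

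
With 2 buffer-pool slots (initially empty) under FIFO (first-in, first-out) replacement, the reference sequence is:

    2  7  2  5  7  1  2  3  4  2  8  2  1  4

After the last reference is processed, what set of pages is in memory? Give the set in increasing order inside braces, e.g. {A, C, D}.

2: miss, frames {2}
7: miss, frames {2,7}
2: hit
5: miss, evict 2, frames {7,5}
7: hit
1: miss, evict 7, frames {5,1}
2: miss, evict 5, frames {1,2}
3: miss, evict 1, frames {2,3}
4: miss, evict 2, frames {3,4}
2: miss, evict 3, frames {4,2}
8: miss, evict 4, frames {2,8}
2: hit
1: miss, evict 2, frames {8,1}
4: miss, evict 8, frames {1,4}

{1, 4}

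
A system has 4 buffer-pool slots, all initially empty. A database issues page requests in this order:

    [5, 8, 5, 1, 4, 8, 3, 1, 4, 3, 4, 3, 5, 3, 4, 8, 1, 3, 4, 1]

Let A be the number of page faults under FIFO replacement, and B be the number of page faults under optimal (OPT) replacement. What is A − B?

3

Under FIFO: F F . F F . F . . . . . F . . F F . F . → 9 faults.
Under OPT: F F . F F . F . . . . . . . . F . . . . → 6 faults.
A − B = 9 − 6 = 3.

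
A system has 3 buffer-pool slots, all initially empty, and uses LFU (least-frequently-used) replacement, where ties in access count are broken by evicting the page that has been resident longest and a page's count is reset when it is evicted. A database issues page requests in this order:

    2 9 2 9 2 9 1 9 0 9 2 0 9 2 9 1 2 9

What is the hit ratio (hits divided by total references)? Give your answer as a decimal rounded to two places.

0.72

2 → miss, frames {2}
9 → miss, frames {2,9}
2 → hit
9 → hit
2 → hit
9 → hit
1 → miss, frames {2,9,1}
9 → hit
0 → miss, evict 1, frames {2,9,0}
9 → hit
2 → hit
0 → hit
9 → hit
2 → hit
9 → hit
1 → miss, evict 0, frames {2,9,1}
2 → hit
9 → hit
Hits: 13 of 18 references → 13/18 = 0.7222.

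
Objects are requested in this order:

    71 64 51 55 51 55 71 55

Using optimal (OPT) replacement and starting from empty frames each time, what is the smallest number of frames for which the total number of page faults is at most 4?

f=1: 8 faults
f=2: 5 faults
f=3: 4 faults
f=4: 4 faults
Smallest f with faults ≤ 4 is 3.

3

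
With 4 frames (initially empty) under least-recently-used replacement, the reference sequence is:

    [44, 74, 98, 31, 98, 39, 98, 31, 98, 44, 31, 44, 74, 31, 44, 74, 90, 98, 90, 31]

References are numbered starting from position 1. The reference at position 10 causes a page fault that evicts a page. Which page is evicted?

pos 1: 44 -> miss, frames {44}
pos 2: 74 -> miss, frames {44,74}
pos 3: 98 -> miss, frames {44,74,98}
pos 4: 31 -> miss, frames {44,74,98,31}
pos 5: 98 -> hit
pos 6: 39 -> miss, evict 44, frames {74,31,98,39}
pos 7: 98 -> hit
pos 8: 31 -> hit
pos 9: 98 -> hit
pos 10: 44 -> miss, evict 74, frames {39,31,98,44}
At position 10, page 74 is evicted.

74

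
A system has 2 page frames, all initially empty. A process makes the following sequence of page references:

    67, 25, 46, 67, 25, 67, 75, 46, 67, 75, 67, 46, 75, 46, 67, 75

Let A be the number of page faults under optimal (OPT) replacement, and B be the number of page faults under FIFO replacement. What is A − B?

Under OPT: F F F . F . F F . F . F . . F . → 9 faults.
Under FIFO: F F F F F . F F F F . F . . F F → 12 faults.
A − B = 9 − 12 = -3.

-3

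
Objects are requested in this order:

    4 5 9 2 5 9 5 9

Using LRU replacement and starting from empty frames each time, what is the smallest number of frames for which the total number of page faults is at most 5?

3

f=1: 8 faults
f=2: 6 faults
f=3: 4 faults
f=4: 4 faults
Smallest f with faults ≤ 5 is 3.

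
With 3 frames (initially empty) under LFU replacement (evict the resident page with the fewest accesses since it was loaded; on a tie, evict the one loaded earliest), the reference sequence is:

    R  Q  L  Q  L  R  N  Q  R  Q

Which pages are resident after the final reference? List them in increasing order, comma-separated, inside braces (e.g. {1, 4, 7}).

{L, Q, R}

R -> fault, frames [R]
Q -> fault, frames [R, Q]
L -> fault, frames [R, Q, L]
Q -> hit
L -> hit
R -> hit
N -> fault, evict R, frames [Q, L, N]
Q -> hit
R -> fault, evict N, frames [Q, L, R]
Q -> hit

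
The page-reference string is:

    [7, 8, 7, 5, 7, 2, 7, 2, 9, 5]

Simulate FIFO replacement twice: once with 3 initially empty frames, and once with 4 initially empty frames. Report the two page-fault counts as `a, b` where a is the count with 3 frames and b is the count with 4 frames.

3 frames: F F . F . F F . F F → 7 faults.
4 frames: F F . F . F . . F . → 5 faults.
5 < 7: adding a frame reduced faults, as is typical.

7, 5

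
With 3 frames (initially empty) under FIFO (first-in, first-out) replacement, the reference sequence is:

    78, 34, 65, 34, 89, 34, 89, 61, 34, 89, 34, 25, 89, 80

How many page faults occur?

9

78 -> miss, frames {78}
34 -> miss, frames {78,34}
65 -> miss, frames {78,34,65}
34 -> hit
89 -> miss, evict 78, frames {34,65,89}
34 -> hit
89 -> hit
61 -> miss, evict 34, frames {65,89,61}
34 -> miss, evict 65, frames {89,61,34}
89 -> hit
34 -> hit
25 -> miss, evict 89, frames {61,34,25}
89 -> miss, evict 61, frames {34,25,89}
80 -> miss, evict 34, frames {25,89,80}
Page faults: 9.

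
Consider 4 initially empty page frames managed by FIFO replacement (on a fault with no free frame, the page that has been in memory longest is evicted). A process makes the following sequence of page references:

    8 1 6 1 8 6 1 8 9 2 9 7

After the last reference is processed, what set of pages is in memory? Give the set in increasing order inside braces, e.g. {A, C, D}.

8 -> fault, frames {8}
1 -> fault, frames {8,1}
6 -> fault, frames {8,1,6}
1 -> hit
8 -> hit
6 -> hit
1 -> hit
8 -> hit
9 -> fault, frames {8,1,6,9}
2 -> fault, evict 8, frames {1,6,9,2}
9 -> hit
7 -> fault, evict 1, frames {6,9,2,7}

{2, 6, 7, 9}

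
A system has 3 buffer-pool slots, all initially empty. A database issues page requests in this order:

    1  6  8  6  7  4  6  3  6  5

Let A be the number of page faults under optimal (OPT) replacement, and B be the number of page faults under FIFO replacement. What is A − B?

Under OPT: F F F . F F . F . F → 7 faults.
Under FIFO: F F F . F F F F . F → 8 faults.
A − B = 7 − 8 = -1.

-1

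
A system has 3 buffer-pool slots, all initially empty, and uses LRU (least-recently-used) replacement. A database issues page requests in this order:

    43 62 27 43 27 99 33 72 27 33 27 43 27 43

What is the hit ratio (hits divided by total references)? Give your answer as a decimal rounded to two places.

43 -> fault, frames {43}
62 -> fault, frames {43,62}
27 -> fault, frames {43,62,27}
43 -> hit
27 -> hit
99 -> fault, evict 62, frames {43,27,99}
33 -> fault, evict 43, frames {27,99,33}
72 -> fault, evict 27, frames {99,33,72}
27 -> fault, evict 99, frames {33,72,27}
33 -> hit
27 -> hit
43 -> fault, evict 72, frames {33,27,43}
27 -> hit
43 -> hit
Hits: 6 of 14 references → 6/14 = 0.4286.

0.43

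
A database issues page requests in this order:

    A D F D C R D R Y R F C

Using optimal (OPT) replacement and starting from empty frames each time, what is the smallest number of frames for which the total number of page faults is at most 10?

f=1: 12 faults
f=2: 8 faults
f=3: 7 faults
f=4: 6 faults
f=5: 6 faults
f=6: 6 faults
Smallest f with faults ≤ 10 is 2.

2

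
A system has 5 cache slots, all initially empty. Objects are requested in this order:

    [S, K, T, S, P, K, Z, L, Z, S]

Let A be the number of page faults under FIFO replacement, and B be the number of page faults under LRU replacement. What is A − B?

1

Under FIFO: F F F . F . F F . F → 7 faults.
Under LRU: F F F . F . F F . . → 6 faults.
A − B = 7 − 6 = 1.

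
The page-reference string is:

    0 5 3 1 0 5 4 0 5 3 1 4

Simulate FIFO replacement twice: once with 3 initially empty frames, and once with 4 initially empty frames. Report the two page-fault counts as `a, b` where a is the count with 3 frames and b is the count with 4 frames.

3 frames: F F F F F F F . . F F . → 9 faults.
4 frames: F F F F . . F F F F F F → 10 faults.
10 > 9: adding a frame increased faults — Belady's anomaly.

9, 10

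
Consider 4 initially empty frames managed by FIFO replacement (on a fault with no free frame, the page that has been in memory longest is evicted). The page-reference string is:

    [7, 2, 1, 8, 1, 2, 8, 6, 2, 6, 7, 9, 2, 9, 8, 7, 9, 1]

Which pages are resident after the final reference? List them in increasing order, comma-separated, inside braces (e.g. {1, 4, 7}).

{1, 2, 8, 9}

7 -> fault, frames {7}
2 -> fault, frames {7,2}
1 -> fault, frames {7,2,1}
8 -> fault, frames {7,2,1,8}
1 -> hit
2 -> hit
8 -> hit
6 -> fault, evict 7, frames {2,1,8,6}
2 -> hit
6 -> hit
7 -> fault, evict 2, frames {1,8,6,7}
9 -> fault, evict 1, frames {8,6,7,9}
2 -> fault, evict 8, frames {6,7,9,2}
9 -> hit
8 -> fault, evict 6, frames {7,9,2,8}
7 -> hit
9 -> hit
1 -> fault, evict 7, frames {9,2,8,1}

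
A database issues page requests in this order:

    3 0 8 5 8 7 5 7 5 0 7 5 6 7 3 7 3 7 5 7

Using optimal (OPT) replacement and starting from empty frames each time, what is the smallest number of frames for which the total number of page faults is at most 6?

f=1: 20 faults
f=2: 10 faults
f=3: 7 faults
f=4: 6 faults
f=5: 6 faults
f=6: 6 faults
Smallest f with faults ≤ 6 is 4.

4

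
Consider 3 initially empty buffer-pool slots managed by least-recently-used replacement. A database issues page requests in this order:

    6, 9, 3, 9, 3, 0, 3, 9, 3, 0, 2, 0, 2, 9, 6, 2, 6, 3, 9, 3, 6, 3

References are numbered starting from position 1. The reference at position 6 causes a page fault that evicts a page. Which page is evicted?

pos 1: 6: fault, frames [6]
pos 2: 9: fault, frames [6, 9]
pos 3: 3: fault, frames [6, 9, 3]
pos 4: 9: hit
pos 5: 3: hit
pos 6: 0: fault, evict 6, frames [9, 3, 0]
At position 6, page 6 is evicted.

6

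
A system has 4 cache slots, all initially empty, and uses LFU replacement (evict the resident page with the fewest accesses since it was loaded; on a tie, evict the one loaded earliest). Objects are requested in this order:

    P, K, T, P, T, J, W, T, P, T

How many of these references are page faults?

5

P: miss, frames [P]
K: miss, frames [P, K]
T: miss, frames [P, K, T]
P: hit
T: hit
J: miss, frames [P, K, T, J]
W: miss, evict K, frames [P, T, J, W]
T: hit
P: hit
T: hit
Page faults: 5.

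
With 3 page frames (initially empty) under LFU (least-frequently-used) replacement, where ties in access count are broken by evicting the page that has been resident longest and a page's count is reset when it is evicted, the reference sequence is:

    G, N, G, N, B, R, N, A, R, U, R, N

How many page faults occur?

G -> fault, frames [G]
N -> fault, frames [G, N]
G -> hit
N -> hit
B -> fault, frames [G, N, B]
R -> fault, evict B, frames [G, N, R]
N -> hit
A -> fault, evict R, frames [G, N, A]
R -> fault, evict A, frames [G, N, R]
U -> fault, evict R, frames [G, N, U]
R -> fault, evict U, frames [G, N, R]
N -> hit
Page faults: 8.

8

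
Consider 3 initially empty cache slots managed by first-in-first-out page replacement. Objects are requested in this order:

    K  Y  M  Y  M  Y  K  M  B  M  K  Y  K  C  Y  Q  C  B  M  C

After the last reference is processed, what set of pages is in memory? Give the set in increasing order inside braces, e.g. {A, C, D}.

{B, C, M}

K: fault, frames (K)
Y: fault, frames (K Y)
M: fault, frames (K Y M)
Y: hit
M: hit
Y: hit
K: hit
M: hit
B: fault, evict K, frames (Y M B)
M: hit
K: fault, evict Y, frames (M B K)
Y: fault, evict M, frames (B K Y)
K: hit
C: fault, evict B, frames (K Y C)
Y: hit
Q: fault, evict K, frames (Y C Q)
C: hit
B: fault, evict Y, frames (C Q B)
M: fault, evict C, frames (Q B M)
C: fault, evict Q, frames (B M C)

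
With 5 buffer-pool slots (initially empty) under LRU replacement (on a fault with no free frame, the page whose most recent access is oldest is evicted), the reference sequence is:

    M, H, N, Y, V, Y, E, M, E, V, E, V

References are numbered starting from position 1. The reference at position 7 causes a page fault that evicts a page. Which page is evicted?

M

pos 1: M: fault, frames {M}
pos 2: H: fault, frames {M,H}
pos 3: N: fault, frames {M,H,N}
pos 4: Y: fault, frames {M,H,N,Y}
pos 5: V: fault, frames {M,H,N,Y,V}
pos 6: Y: hit
pos 7: E: fault, evict M, frames {H,N,V,Y,E}
At position 7, page M is evicted.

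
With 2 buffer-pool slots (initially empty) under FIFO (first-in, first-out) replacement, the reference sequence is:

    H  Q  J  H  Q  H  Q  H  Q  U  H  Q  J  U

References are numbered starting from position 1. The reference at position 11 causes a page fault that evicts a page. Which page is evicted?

pos 1: H: fault, frames [H]
pos 2: Q: fault, frames [H, Q]
pos 3: J: fault, evict H, frames [Q, J]
pos 4: H: fault, evict Q, frames [J, H]
pos 5: Q: fault, evict J, frames [H, Q]
pos 6: H: hit
pos 7: Q: hit
pos 8: H: hit
pos 9: Q: hit
pos 10: U: fault, evict H, frames [Q, U]
pos 11: H: fault, evict Q, frames [U, H]
At position 11, page Q is evicted.

Q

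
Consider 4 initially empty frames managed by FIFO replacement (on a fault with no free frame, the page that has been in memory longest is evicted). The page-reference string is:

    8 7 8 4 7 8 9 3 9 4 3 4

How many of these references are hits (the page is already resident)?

8 → fault, frames {8}
7 → fault, frames {8,7}
8 → hit
4 → fault, frames {8,7,4}
7 → hit
8 → hit
9 → fault, frames {8,7,4,9}
3 → fault, evict 8, frames {7,4,9,3}
9 → hit
4 → hit
3 → hit
4 → hit
Hits: 7.

7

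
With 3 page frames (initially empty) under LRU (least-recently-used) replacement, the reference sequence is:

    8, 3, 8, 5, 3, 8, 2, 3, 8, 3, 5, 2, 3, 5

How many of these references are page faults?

6

8 -> fault, frames {8}
3 -> fault, frames {8,3}
8 -> hit
5 -> fault, frames {3,8,5}
3 -> hit
8 -> hit
2 -> fault, evict 5, frames {3,8,2}
3 -> hit
8 -> hit
3 -> hit
5 -> fault, evict 2, frames {8,3,5}
2 -> fault, evict 8, frames {3,5,2}
3 -> hit
5 -> hit
Page faults: 6.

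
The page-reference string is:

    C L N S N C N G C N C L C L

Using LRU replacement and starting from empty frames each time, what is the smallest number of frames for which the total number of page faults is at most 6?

4

f=1: 14 faults
f=2: 9 faults
f=3: 7 faults
f=4: 6 faults
f=5: 5 faults
Smallest f with faults ≤ 6 is 4.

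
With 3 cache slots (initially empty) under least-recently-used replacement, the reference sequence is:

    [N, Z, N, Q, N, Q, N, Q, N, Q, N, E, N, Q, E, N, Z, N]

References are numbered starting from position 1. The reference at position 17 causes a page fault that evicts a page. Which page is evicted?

pos 1: N: miss, frames [N]
pos 2: Z: miss, frames [N, Z]
pos 3: N: hit
pos 4: Q: miss, frames [Z, N, Q]
pos 5: N: hit
pos 6: Q: hit
pos 7: N: hit
pos 8: Q: hit
pos 9: N: hit
pos 10: Q: hit
pos 11: N: hit
pos 12: E: miss, evict Z, frames [Q, N, E]
pos 13: N: hit
pos 14: Q: hit
pos 15: E: hit
pos 16: N: hit
pos 17: Z: miss, evict Q, frames [E, N, Z]
At position 17, page Q is evicted.

Q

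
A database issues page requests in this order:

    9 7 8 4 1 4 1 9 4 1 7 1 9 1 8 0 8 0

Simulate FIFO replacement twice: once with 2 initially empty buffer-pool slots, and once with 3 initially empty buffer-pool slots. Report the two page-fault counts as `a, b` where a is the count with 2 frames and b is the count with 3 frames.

13, 9

2 frames: F F F F F . . F F F F . F F F F . . → 13 faults.
3 frames: F F F F F . . F . . F . . . F F . . → 9 faults.
9 < 13: adding a frame reduced faults, as is typical.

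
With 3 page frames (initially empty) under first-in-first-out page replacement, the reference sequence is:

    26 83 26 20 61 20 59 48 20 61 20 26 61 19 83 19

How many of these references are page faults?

11

26 -> miss, frames (26)
83 -> miss, frames (26 83)
26 -> hit
20 -> miss, frames (26 83 20)
61 -> miss, evict 26, frames (83 20 61)
20 -> hit
59 -> miss, evict 83, frames (20 61 59)
48 -> miss, evict 20, frames (61 59 48)
20 -> miss, evict 61, frames (59 48 20)
61 -> miss, evict 59, frames (48 20 61)
20 -> hit
26 -> miss, evict 48, frames (20 61 26)
61 -> hit
19 -> miss, evict 20, frames (61 26 19)
83 -> miss, evict 61, frames (26 19 83)
19 -> hit
Page faults: 11.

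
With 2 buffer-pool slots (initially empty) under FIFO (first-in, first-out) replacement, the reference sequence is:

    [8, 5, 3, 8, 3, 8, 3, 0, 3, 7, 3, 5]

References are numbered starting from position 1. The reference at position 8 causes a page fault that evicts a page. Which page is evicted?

pos 1: 8 -> fault, frames {8}
pos 2: 5 -> fault, frames {8,5}
pos 3: 3 -> fault, evict 8, frames {5,3}
pos 4: 8 -> fault, evict 5, frames {3,8}
pos 5: 3 -> hit
pos 6: 8 -> hit
pos 7: 3 -> hit
pos 8: 0 -> fault, evict 3, frames {8,0}
At position 8, page 3 is evicted.

3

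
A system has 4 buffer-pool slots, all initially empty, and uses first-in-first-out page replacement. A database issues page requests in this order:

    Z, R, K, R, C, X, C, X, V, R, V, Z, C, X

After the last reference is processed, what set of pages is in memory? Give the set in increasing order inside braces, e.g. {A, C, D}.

Z: miss, frames [Z]
R: miss, frames [Z, R]
K: miss, frames [Z, R, K]
R: hit
C: miss, frames [Z, R, K, C]
X: miss, evict Z, frames [R, K, C, X]
C: hit
X: hit
V: miss, evict R, frames [K, C, X, V]
R: miss, evict K, frames [C, X, V, R]
V: hit
Z: miss, evict C, frames [X, V, R, Z]
C: miss, evict X, frames [V, R, Z, C]
X: miss, evict V, frames [R, Z, C, X]

{C, R, X, Z}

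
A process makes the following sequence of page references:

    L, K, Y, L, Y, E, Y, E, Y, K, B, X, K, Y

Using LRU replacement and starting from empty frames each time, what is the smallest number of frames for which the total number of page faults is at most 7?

f=1: 14 faults
f=2: 10 faults
f=3: 8 faults
f=4: 6 faults
f=5: 6 faults
f=6: 6 faults
Smallest f with faults ≤ 7 is 4.

4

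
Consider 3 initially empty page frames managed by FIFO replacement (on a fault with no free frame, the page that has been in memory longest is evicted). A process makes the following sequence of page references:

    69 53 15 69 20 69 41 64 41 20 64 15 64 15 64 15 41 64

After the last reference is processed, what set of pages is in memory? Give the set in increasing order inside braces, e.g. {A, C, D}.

69 -> miss, frames (69)
53 -> miss, frames (69 53)
15 -> miss, frames (69 53 15)
69 -> hit
20 -> miss, evict 69, frames (53 15 20)
69 -> miss, evict 53, frames (15 20 69)
41 -> miss, evict 15, frames (20 69 41)
64 -> miss, evict 20, frames (69 41 64)
41 -> hit
20 -> miss, evict 69, frames (41 64 20)
64 -> hit
15 -> miss, evict 41, frames (64 20 15)
64 -> hit
15 -> hit
64 -> hit
15 -> hit
41 -> miss, evict 64, frames (20 15 41)
64 -> miss, evict 20, frames (15 41 64)

{15, 41, 64}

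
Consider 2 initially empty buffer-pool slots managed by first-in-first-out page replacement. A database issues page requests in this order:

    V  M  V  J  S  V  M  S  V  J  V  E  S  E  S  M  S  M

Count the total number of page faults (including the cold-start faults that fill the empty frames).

12

V -> fault, frames {V}
M -> fault, frames {V,M}
V -> hit
J -> fault, evict V, frames {M,J}
S -> fault, evict M, frames {J,S}
V -> fault, evict J, frames {S,V}
M -> fault, evict S, frames {V,M}
S -> fault, evict V, frames {M,S}
V -> fault, evict M, frames {S,V}
J -> fault, evict S, frames {V,J}
V -> hit
E -> fault, evict V, frames {J,E}
S -> fault, evict J, frames {E,S}
E -> hit
S -> hit
M -> fault, evict E, frames {S,M}
S -> hit
M -> hit
Page faults: 12.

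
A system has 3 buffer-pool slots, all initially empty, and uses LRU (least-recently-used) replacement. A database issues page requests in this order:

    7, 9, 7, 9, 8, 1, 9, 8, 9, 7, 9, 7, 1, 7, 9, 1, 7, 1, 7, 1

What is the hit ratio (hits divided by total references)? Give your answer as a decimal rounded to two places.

7: miss, frames [7]
9: miss, frames [7, 9]
7: hit
9: hit
8: miss, frames [7, 9, 8]
1: miss, evict 7, frames [9, 8, 1]
9: hit
8: hit
9: hit
7: miss, evict 1, frames [8, 9, 7]
9: hit
7: hit
1: miss, evict 8, frames [9, 7, 1]
7: hit
9: hit
1: hit
7: hit
1: hit
7: hit
1: hit
Hits: 14 of 20 references → 14/20 = 0.7000.

0.70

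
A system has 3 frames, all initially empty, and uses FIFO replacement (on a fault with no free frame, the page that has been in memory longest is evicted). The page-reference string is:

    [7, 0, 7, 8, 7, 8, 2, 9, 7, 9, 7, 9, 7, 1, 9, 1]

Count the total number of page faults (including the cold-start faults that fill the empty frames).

7

7 → fault, frames [7]
0 → fault, frames [7, 0]
7 → hit
8 → fault, frames [7, 0, 8]
7 → hit
8 → hit
2 → fault, evict 7, frames [0, 8, 2]
9 → fault, evict 0, frames [8, 2, 9]
7 → fault, evict 8, frames [2, 9, 7]
9 → hit
7 → hit
9 → hit
7 → hit
1 → fault, evict 2, frames [9, 7, 1]
9 → hit
1 → hit
Page faults: 7.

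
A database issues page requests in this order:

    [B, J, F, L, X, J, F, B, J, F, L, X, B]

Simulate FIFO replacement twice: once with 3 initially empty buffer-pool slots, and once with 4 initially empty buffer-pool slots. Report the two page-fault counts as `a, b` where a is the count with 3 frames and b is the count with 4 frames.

10, 11

3 frames: F F F F F F F F . . F F . → 10 faults.
4 frames: F F F F F . . F F F F F F → 11 faults.
11 > 10: adding a frame increased faults — Belady's anomaly.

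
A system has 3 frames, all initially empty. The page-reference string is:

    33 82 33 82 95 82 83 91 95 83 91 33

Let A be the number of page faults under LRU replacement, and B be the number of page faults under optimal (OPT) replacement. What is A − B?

Under LRU: F F . . F . F F F . . F → 7 faults.
Under OPT: F F . . F . F F . . . F → 6 faults.
A − B = 7 − 6 = 1.

1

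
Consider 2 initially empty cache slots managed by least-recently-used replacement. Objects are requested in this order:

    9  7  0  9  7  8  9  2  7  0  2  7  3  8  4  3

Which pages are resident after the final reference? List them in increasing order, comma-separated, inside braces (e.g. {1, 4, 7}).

9 → miss, frames {9}
7 → miss, frames {9,7}
0 → miss, evict 9, frames {7,0}
9 → miss, evict 7, frames {0,9}
7 → miss, evict 0, frames {9,7}
8 → miss, evict 9, frames {7,8}
9 → miss, evict 7, frames {8,9}
2 → miss, evict 8, frames {9,2}
7 → miss, evict 9, frames {2,7}
0 → miss, evict 2, frames {7,0}
2 → miss, evict 7, frames {0,2}
7 → miss, evict 0, frames {2,7}
3 → miss, evict 2, frames {7,3}
8 → miss, evict 7, frames {3,8}
4 → miss, evict 3, frames {8,4}
3 → miss, evict 8, frames {4,3}

{3, 4}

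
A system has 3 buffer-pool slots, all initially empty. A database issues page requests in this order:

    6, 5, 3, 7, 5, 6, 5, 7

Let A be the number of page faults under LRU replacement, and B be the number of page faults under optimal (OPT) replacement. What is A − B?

Under LRU: F F F F . F . . → 5 faults.
Under OPT: F F F F . . . . → 4 faults.
A − B = 5 − 4 = 1.

1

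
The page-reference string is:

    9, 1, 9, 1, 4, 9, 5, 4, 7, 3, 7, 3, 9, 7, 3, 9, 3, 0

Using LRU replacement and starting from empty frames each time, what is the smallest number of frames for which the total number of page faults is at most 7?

f=1: 18 faults
f=2: 13 faults
f=3: 8 faults
f=4: 8 faults
f=5: 7 faults
f=6: 7 faults
f=7: 7 faults
Smallest f with faults ≤ 7 is 5.

5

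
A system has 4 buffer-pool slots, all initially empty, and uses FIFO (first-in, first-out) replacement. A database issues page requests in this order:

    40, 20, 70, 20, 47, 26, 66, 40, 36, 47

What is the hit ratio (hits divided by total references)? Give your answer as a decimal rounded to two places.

0.10

40 → miss, frames {40}
20 → miss, frames {40,20}
70 → miss, frames {40,20,70}
20 → hit
47 → miss, frames {40,20,70,47}
26 → miss, evict 40, frames {20,70,47,26}
66 → miss, evict 20, frames {70,47,26,66}
40 → miss, evict 70, frames {47,26,66,40}
36 → miss, evict 47, frames {26,66,40,36}
47 → miss, evict 26, frames {66,40,36,47}
Hits: 1 of 10 references → 1/10 = 0.1000.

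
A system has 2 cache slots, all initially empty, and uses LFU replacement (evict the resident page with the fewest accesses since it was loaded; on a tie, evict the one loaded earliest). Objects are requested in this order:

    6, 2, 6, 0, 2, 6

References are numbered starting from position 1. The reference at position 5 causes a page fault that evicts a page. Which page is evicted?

pos 1: 6 → miss, frames (6)
pos 2: 2 → miss, frames (6 2)
pos 3: 6 → hit
pos 4: 0 → miss, evict 2, frames (6 0)
pos 5: 2 → miss, evict 0, frames (6 2)
At position 5, page 0 is evicted.

0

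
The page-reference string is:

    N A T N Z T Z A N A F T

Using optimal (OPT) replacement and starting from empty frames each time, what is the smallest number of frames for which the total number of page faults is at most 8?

f=1: 12 faults
f=2: 8 faults
f=3: 6 faults
f=4: 5 faults
f=5: 5 faults
Smallest f with faults ≤ 8 is 2.

2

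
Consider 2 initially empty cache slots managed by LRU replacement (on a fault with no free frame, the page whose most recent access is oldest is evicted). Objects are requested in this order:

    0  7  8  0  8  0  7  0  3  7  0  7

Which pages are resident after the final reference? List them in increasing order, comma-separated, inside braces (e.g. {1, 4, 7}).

0 → miss, frames (0)
7 → miss, frames (0 7)
8 → miss, evict 0, frames (7 8)
0 → miss, evict 7, frames (8 0)
8 → hit
0 → hit
7 → miss, evict 8, frames (0 7)
0 → hit
3 → miss, evict 7, frames (0 3)
7 → miss, evict 0, frames (3 7)
0 → miss, evict 3, frames (7 0)
7 → hit

{0, 7}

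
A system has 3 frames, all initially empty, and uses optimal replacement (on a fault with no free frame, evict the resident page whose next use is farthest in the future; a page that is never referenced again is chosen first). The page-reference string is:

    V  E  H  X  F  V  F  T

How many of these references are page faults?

6

V → fault, frames (V)
E → fault, frames (V E)
H → fault, frames (V E H)
X → fault, evict H, frames (V E X)
F → fault, evict X, frames (V E F)
V → hit
F → hit
T → fault, evict F, frames (V E T)
Page faults: 6.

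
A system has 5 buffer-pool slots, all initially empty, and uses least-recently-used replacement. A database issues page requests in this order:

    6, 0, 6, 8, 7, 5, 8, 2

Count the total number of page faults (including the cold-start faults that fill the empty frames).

6

6: fault, frames (6)
0: fault, frames (6 0)
6: hit
8: fault, frames (0 6 8)
7: fault, frames (0 6 8 7)
5: fault, frames (0 6 8 7 5)
8: hit
2: fault, evict 0, frames (6 7 5 8 2)
Page faults: 6.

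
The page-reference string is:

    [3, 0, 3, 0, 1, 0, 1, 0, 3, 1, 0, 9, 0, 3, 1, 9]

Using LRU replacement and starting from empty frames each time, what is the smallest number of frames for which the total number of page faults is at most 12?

2

f=1: 16 faults
f=2: 10 faults
f=3: 7 faults
f=4: 4 faults
Smallest f with faults ≤ 12 is 2.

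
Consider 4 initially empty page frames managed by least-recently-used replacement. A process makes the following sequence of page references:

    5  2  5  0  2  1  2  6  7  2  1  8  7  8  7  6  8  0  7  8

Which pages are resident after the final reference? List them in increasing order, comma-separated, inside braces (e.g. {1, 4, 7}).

{0, 6, 7, 8}

5 -> miss, frames {5}
2 -> miss, frames {5,2}
5 -> hit
0 -> miss, frames {2,5,0}
2 -> hit
1 -> miss, frames {5,0,2,1}
2 -> hit
6 -> miss, evict 5, frames {0,1,2,6}
7 -> miss, evict 0, frames {1,2,6,7}
2 -> hit
1 -> hit
8 -> miss, evict 6, frames {7,2,1,8}
7 -> hit
8 -> hit
7 -> hit
6 -> miss, evict 2, frames {1,8,7,6}
8 -> hit
0 -> miss, evict 1, frames {7,6,8,0}
7 -> hit
8 -> hit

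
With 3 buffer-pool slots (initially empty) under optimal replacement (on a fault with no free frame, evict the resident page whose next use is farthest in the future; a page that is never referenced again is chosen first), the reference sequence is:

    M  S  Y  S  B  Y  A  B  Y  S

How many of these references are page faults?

6

M -> fault, frames [M]
S -> fault, frames [M, S]
Y -> fault, frames [M, S, Y]
S -> hit
B -> fault, evict M, frames [S, Y, B]
Y -> hit
A -> fault, evict S, frames [Y, B, A]
B -> hit
Y -> hit
S -> fault, evict A, frames [Y, B, S]
Page faults: 6.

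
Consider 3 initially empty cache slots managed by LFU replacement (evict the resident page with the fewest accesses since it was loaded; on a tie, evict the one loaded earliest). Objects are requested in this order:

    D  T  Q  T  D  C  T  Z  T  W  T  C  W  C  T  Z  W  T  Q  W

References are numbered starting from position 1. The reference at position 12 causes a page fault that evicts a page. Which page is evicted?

W

pos 1: D -> fault, frames [D]
pos 2: T -> fault, frames [D, T]
pos 3: Q -> fault, frames [D, T, Q]
pos 4: T -> hit
pos 5: D -> hit
pos 6: C -> fault, evict Q, frames [D, T, C]
pos 7: T -> hit
pos 8: Z -> fault, evict C, frames [D, T, Z]
pos 9: T -> hit
pos 10: W -> fault, evict Z, frames [D, T, W]
pos 11: T -> hit
pos 12: C -> fault, evict W, frames [D, T, C]
At position 12, page W is evicted.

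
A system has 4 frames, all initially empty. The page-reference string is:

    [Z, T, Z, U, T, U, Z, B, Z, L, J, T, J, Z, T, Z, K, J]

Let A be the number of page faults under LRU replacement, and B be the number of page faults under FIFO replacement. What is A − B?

-1

Under LRU: F F . F . . . F . F F F . . . . F . → 8 faults.
Under FIFO: F F . F . . . F . F F F . F . . F . → 9 faults.
A − B = 8 − 9 = -1.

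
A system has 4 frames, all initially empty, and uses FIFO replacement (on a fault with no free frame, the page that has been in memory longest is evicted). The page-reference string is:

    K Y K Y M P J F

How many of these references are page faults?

6

K: miss, frames {K}
Y: miss, frames {K,Y}
K: hit
Y: hit
M: miss, frames {K,Y,M}
P: miss, frames {K,Y,M,P}
J: miss, evict K, frames {Y,M,P,J}
F: miss, evict Y, frames {M,P,J,F}
Page faults: 6.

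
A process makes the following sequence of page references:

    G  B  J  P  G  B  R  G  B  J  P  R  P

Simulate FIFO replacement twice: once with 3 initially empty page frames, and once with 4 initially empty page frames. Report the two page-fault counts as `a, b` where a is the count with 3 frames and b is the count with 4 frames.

9, 10

3 frames: F F F F F F F . . F F . . → 9 faults.
4 frames: F F F F . . F F F F F F . → 10 faults.
10 > 9: adding a frame increased faults — Belady's anomaly.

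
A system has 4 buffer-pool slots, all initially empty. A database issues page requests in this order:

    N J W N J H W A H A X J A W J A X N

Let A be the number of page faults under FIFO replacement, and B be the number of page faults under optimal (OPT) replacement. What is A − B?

2

Under FIFO: F F F . . F . F . . F F . F . . . F → 9 faults.
Under OPT: F F F . . F . F . . F . . . . . . F → 7 faults.
A − B = 9 − 7 = 2.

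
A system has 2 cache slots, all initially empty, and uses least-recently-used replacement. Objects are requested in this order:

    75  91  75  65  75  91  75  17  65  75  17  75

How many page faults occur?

75 → fault, frames {75}
91 → fault, frames {75,91}
75 → hit
65 → fault, evict 91, frames {75,65}
75 → hit
91 → fault, evict 65, frames {75,91}
75 → hit
17 → fault, evict 91, frames {75,17}
65 → fault, evict 75, frames {17,65}
75 → fault, evict 17, frames {65,75}
17 → fault, evict 65, frames {75,17}
75 → hit
Page faults: 8.

8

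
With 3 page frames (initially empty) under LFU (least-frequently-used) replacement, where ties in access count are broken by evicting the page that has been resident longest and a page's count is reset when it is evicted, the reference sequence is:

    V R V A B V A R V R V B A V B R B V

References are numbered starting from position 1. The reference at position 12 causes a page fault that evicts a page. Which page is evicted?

A

pos 1: V: fault, frames [V]
pos 2: R: fault, frames [V, R]
pos 3: V: hit
pos 4: A: fault, frames [V, R, A]
pos 5: B: fault, evict R, frames [V, A, B]
pos 6: V: hit
pos 7: A: hit
pos 8: R: fault, evict B, frames [V, A, R]
pos 9: V: hit
pos 10: R: hit
pos 11: V: hit
pos 12: B: fault, evict A, frames [V, R, B]
At position 12, page A is evicted.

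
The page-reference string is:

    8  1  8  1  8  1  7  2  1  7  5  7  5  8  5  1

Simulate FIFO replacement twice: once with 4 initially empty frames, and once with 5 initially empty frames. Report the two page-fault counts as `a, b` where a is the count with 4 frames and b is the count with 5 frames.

4 frames: F F . . . . F F . . F . . F . F → 7 faults.
5 frames: F F . . . . F F . . F . . . . . → 5 faults.
5 < 7: adding a frame reduced faults, as is typical.

7, 5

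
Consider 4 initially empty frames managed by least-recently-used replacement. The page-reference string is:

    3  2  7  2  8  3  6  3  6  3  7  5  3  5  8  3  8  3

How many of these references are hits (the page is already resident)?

3 → miss, frames {3}
2 → miss, frames {3,2}
7 → miss, frames {3,2,7}
2 → hit
8 → miss, frames {3,7,2,8}
3 → hit
6 → miss, evict 7, frames {2,8,3,6}
3 → hit
6 → hit
3 → hit
7 → miss, evict 2, frames {8,6,3,7}
5 → miss, evict 8, frames {6,3,7,5}
3 → hit
5 → hit
8 → miss, evict 6, frames {7,3,5,8}
3 → hit
8 → hit
3 → hit
Hits: 10.

10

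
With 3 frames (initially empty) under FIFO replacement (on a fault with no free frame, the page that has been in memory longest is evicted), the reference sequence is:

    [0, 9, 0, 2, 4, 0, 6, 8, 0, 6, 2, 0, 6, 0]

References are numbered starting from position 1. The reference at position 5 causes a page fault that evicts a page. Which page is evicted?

0

pos 1: 0: fault, frames [0]
pos 2: 9: fault, frames [0, 9]
pos 3: 0: hit
pos 4: 2: fault, frames [0, 9, 2]
pos 5: 4: fault, evict 0, frames [9, 2, 4]
At position 5, page 0 is evicted.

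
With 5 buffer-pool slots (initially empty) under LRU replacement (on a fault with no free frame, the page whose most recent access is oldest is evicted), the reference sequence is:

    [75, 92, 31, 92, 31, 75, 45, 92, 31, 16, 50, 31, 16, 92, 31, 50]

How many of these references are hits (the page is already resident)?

10

75 -> miss, frames [75]
92 -> miss, frames [75, 92]
31 -> miss, frames [75, 92, 31]
92 -> hit
31 -> hit
75 -> hit
45 -> miss, frames [92, 31, 75, 45]
92 -> hit
31 -> hit
16 -> miss, frames [75, 45, 92, 31, 16]
50 -> miss, evict 75, frames [45, 92, 31, 16, 50]
31 -> hit
16 -> hit
92 -> hit
31 -> hit
50 -> hit
Hits: 10.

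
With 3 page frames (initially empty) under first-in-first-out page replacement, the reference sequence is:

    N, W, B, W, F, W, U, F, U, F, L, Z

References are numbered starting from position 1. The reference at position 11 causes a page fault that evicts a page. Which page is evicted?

pos 1: N → fault, frames [N]
pos 2: W → fault, frames [N, W]
pos 3: B → fault, frames [N, W, B]
pos 4: W → hit
pos 5: F → fault, evict N, frames [W, B, F]
pos 6: W → hit
pos 7: U → fault, evict W, frames [B, F, U]
pos 8: F → hit
pos 9: U → hit
pos 10: F → hit
pos 11: L → fault, evict B, frames [F, U, L]
At position 11, page B is evicted.

B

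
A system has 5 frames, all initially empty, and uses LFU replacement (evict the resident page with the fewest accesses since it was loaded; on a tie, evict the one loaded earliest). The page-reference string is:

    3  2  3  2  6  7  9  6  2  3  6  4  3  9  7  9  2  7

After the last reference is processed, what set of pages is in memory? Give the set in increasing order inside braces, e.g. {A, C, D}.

3 -> fault, frames {3}
2 -> fault, frames {3,2}
3 -> hit
2 -> hit
6 -> fault, frames {3,2,6}
7 -> fault, frames {3,2,6,7}
9 -> fault, frames {3,2,6,7,9}
6 -> hit
2 -> hit
3 -> hit
6 -> hit
4 -> fault, evict 7, frames {3,2,6,9,4}
3 -> hit
9 -> hit
7 -> fault, evict 4, frames {3,2,6,9,7}
9 -> hit
2 -> hit
7 -> hit

{2, 3, 6, 7, 9}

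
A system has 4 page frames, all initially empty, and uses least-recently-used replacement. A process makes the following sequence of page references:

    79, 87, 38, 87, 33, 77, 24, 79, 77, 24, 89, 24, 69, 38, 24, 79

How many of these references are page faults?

11

79 → fault, frames {79}
87 → fault, frames {79,87}
38 → fault, frames {79,87,38}
87 → hit
33 → fault, frames {79,38,87,33}
77 → fault, evict 79, frames {38,87,33,77}
24 → fault, evict 38, frames {87,33,77,24}
79 → fault, evict 87, frames {33,77,24,79}
77 → hit
24 → hit
89 → fault, evict 33, frames {79,77,24,89}
24 → hit
69 → fault, evict 79, frames {77,89,24,69}
38 → fault, evict 77, frames {89,24,69,38}
24 → hit
79 → fault, evict 89, frames {69,38,24,79}
Page faults: 11.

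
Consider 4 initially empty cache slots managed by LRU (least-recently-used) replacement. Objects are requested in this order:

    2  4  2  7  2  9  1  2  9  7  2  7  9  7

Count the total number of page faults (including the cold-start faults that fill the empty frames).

2 -> miss, frames (2)
4 -> miss, frames (2 4)
2 -> hit
7 -> miss, frames (4 2 7)
2 -> hit
9 -> miss, frames (4 7 2 9)
1 -> miss, evict 4, frames (7 2 9 1)
2 -> hit
9 -> hit
7 -> hit
2 -> hit
7 -> hit
9 -> hit
7 -> hit
Page faults: 5.

5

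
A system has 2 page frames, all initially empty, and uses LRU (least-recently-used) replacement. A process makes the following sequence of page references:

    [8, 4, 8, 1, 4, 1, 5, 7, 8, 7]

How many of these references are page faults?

7

8: miss, frames (8)
4: miss, frames (8 4)
8: hit
1: miss, evict 4, frames (8 1)
4: miss, evict 8, frames (1 4)
1: hit
5: miss, evict 4, frames (1 5)
7: miss, evict 1, frames (5 7)
8: miss, evict 5, frames (7 8)
7: hit
Page faults: 7.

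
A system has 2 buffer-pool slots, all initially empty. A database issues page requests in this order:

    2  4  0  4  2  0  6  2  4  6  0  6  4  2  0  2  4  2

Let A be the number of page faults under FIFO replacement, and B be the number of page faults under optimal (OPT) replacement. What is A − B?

3

Under FIFO: F F F . F . F . F . F F F F F . F F → 13 faults.
Under OPT: F F F . F . F . F . F . F F . . F . → 10 faults.
A − B = 13 − 10 = 3.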